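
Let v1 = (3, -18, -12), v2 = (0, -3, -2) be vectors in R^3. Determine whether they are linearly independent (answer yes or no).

Form the matrix with these vectors as rows and row reduce.
2 nonzero rows, so the 2 vectors span a space of dimension 2.
Since 2 = 2, the vectors are linearly independent.

yes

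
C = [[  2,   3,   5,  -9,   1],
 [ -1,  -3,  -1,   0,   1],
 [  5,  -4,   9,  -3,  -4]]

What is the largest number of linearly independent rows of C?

3

Row reduce to echelon form.
R2 ← R2 + (1/2)·R1: [0, -3/2, 3/2, -9/2, 3/2]
R3 ← R3 − (5/2)·R1: [0, -23/2, -7/2, 39/2, -13/2]
R3 ← R3 − (23/3)·R2: [0, 0, -15, 54, -18]
Echelon form has 3 nonzero rows, so rank(C) = 3.
The rank gives the maximum number of linearly independent rows: 3.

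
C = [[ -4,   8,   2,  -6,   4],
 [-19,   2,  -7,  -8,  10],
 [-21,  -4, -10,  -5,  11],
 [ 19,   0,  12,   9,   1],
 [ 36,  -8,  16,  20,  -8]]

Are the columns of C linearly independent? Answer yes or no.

no

Row reduce C to echelon form.
R2 ← R2 − (19/4)·R1: [0, -36, -33/2, 41/2, -9]
R3 ← R3 − (21/4)·R1: [0, -46, -41/2, 53/2, -10]
R4 ← R4 + (19/4)·R1: [0, 38, 43/2, -39/2, 20]
R5 ← R5 + (9)·R1: [0, 64, 34, -34, 28]
R3 ← R3 − (23/18)·R2: [0, 0, 7/12, 11/36, 3/2]
R4 ← R4 + (19/18)·R2: [0, 0, 49/12, 77/36, 21/2]
R5 ← R5 + (16/9)·R2: [0, 0, 14/3, 22/9, 12]
R4 ← R4 − (7)·R3: [0, 0, 0, 0, 0]
R5 ← R5 − (8)·R3: [0, 0, 0, 0, 0]
3 pivots among 5 columns.
Only 3 < 5 pivot columns, so the columns are linearly dependent.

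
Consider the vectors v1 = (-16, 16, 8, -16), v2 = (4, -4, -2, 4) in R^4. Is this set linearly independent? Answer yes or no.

Form the matrix with these vectors as rows and row reduce.
R2 ← R2 + (1/4)·R1: [0, 0, 0, 0]
1 nonzero row, so the 2 vectors span a space of dimension 1.
Since 1 < 2, the vectors are linearly dependent.

no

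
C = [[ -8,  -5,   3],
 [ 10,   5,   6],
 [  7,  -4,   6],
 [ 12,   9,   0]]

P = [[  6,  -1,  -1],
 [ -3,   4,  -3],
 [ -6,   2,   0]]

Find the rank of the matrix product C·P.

2

First compute CP:
[[-51,  -6,  23],
 [  9,  22, -25],
 [ 18, -11,   5],
 [ 45,  24, -39]]
Now row reduce the product.
R2 ← R2 + (3/17)·R1: [0, 356/17, -356/17]
R3 ← R3 + (6/17)·R1: [0, -223/17, 223/17]
R4 ← R4 + (15/17)·R1: [0, 318/17, -318/17]
R3 ← R3 + (223/356)·R2: [0, 0, 0]
R4 ← R4 − (159/178)·R2: [0, 0, 0]
2 nonzero rows, so rank(CP) = 2.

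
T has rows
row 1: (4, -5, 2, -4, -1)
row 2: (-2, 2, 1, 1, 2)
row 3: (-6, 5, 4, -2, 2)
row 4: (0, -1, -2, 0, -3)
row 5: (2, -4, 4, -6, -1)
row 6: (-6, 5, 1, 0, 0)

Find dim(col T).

4

Row reduce to echelon form.
R2 ← R2 + (1/2)·R1: [0, -1/2, 2, -1, 3/2]
R3 ← R3 + (3/2)·R1: [0, -5/2, 7, -8, 1/2]
R5 ← R5 − (1/2)·R1: [0, -3/2, 3, -4, -1/2]
R6 ← R6 + (3/2)·R1: [0, -5/2, 4, -6, -3/2]
R3 ← R3 − (5)·R2: [0, 0, -3, -3, -7]
R4 ← R4 − (2)·R2: [0, 0, -6, 2, -6]
R5 ← R5 − (3)·R2: [0, 0, -3, -1, -5]
R6 ← R6 − (5)·R2: [0, 0, -6, -1, -9]
R4 ← R4 − (2)·R3: [0, 0, 0, 8, 8]
R5 ← R5 − R3: [0, 0, 0, 2, 2]
R6 ← R6 − (2)·R3: [0, 0, 0, 5, 5]
R5 ← R5 − (1/4)·R4: [0, 0, 0, 0, 0]
R6 ← R6 − (5/8)·R4: [0, 0, 0, 0, 0]
Echelon form has 4 nonzero rows, so rank(T) = 4.
The column space has dimension equal to the rank: 4.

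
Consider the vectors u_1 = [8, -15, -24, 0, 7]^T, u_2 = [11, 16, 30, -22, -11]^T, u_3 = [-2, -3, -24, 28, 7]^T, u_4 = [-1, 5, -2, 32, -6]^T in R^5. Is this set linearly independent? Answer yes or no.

yes

Form the matrix with these vectors as rows and row reduce.
R2 ← R2 − (11/8)·R1: [0, 293/8, 63, -22, -165/8]
R3 ← R3 + (1/4)·R1: [0, -27/4, -30, 28, 35/4]
R4 ← R4 + (1/8)·R1: [0, 25/8, -5, 32, -41/8]
R3 ← R3 + (54/293)·R2: [0, 0, -5388/293, 7016/293, 1450/293]
R4 ← R4 − (25/293)·R2: [0, 0, -3040/293, 9926/293, -986/293]
R4 ← R4 − (760/1347)·R3: [0, 0, 0, 27434/1347, -8294/1347]
4 nonzero rows, so the 4 vectors span a space of dimension 4.
Since 4 = 4, the vectors are linearly independent.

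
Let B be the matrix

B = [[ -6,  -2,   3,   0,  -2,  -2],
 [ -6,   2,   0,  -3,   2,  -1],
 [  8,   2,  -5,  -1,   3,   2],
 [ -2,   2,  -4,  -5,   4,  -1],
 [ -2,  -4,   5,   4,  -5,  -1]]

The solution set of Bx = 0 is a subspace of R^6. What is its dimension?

3

Row reduce to echelon form.
R2 ← R2 − R1: [0, 4, -3, -3, 4, 1]
R3 ← R3 + (4/3)·R1: [0, -2/3, -1, -1, 1/3, -2/3]
R4 ← R4 − (1/3)·R1: [0, 8/3, -5, -5, 14/3, -1/3]
R5 ← R5 − (1/3)·R1: [0, -10/3, 4, 4, -13/3, -1/3]
R3 ← R3 + (1/6)·R2: [0, 0, -3/2, -3/2, 1, -1/2]
R4 ← R4 − (2/3)·R2: [0, 0, -3, -3, 2, -1]
R5 ← R5 + (5/6)·R2: [0, 0, 3/2, 3/2, -1, 1/2]
R4 ← R4 − (2)·R3: [0, 0, 0, 0, 0, 0]
R5 ← R5 + R3: [0, 0, 0, 0, 0, 0]
3 nonzero rows, so rank(B) = 3.
B has 6 columns; by rank–nullity, nullity = 6 − 3 = 3.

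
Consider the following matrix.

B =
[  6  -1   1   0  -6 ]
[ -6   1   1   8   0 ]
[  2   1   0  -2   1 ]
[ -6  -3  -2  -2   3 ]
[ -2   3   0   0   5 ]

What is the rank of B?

3

Row reduce to echelon form.
R2 ← R2 + R1: [0, 0, 2, 8, -6]
R3 ← R3 − (1/3)·R1: [0, 4/3, -1/3, -2, 3]
R4 ← R4 + R1: [0, -4, -1, -2, -3]
R5 ← R5 + (1/3)·R1: [0, 8/3, 1/3, 0, 3]
Swap R2 ↔ R3
R4 ← R4 + (3)·R2: [0, 0, -2, -8, 6]
R5 ← R5 − (2)·R2: [0, 0, 1, 4, -3]
R4 ← R4 + R3: [0, 0, 0, 0, 0]
R5 ← R5 − (1/2)·R3: [0, 0, 0, 0, 0]
Echelon form has 3 nonzero rows, so rank(B) = 3.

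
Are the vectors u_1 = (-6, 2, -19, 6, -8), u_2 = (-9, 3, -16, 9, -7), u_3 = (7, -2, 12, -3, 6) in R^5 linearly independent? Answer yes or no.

yes

Form the matrix with these vectors as rows and row reduce.
R2 ← R2 − (3/2)·R1: [0, 0, 25/2, 0, 5]
R3 ← R3 + (7/6)·R1: [0, 1/3, -61/6, 4, -10/3]
Swap R2 ↔ R3
3 nonzero rows, so the 3 vectors span a space of dimension 3.
Since 3 = 3, the vectors are linearly independent.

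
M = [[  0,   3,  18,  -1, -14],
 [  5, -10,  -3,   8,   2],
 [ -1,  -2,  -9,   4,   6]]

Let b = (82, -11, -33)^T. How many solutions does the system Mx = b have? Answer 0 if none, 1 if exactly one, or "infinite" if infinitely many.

infinite

Row reduce the augmented matrix [M | b].
Swap R1 ↔ R2
R3 ← R3 + (1/5)·R1: [0, -4, -48/5, 28/5, 32/5, -176/5]
R3 ← R3 + (4/3)·R2: [0, 0, 72/5, 64/15, -184/15, 1112/15]
The echelon form has 3 nonzero rows, and every pivot lies in the first 5 columns, so rank(M) = rank([M|b]) = 3.
The system is consistent.
rank = 3 < 5 unknowns, so there are infinitely many solutions.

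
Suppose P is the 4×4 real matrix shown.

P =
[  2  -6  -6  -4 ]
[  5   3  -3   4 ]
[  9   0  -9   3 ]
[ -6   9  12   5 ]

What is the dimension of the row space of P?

2

Row reduce to echelon form.
R2 ← R2 − (5/2)·R1: [0, 18, 12, 14]
R3 ← R3 − (9/2)·R1: [0, 27, 18, 21]
R4 ← R4 + (3)·R1: [0, -9, -6, -7]
R3 ← R3 − (3/2)·R2: [0, 0, 0, 0]
R4 ← R4 + (1/2)·R2: [0, 0, 0, 0]
Echelon form has 2 nonzero rows, so rank(P) = 2.
The row space has dimension equal to the rank: 2.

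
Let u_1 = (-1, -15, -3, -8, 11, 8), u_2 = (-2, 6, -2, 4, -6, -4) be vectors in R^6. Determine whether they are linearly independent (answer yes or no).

yes

Form the matrix with these vectors as rows and row reduce.
R2 ← R2 − (2)·R1: [0, 36, 4, 20, -28, -20]
2 nonzero rows, so the 2 vectors span a space of dimension 2.
Since 2 = 2, the vectors are linearly independent.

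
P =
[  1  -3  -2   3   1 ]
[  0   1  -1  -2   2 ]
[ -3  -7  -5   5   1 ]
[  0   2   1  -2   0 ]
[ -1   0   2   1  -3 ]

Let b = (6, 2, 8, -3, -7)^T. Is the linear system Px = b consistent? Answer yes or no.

Row reduce the augmented matrix [P | b].
R3 ← R3 + (3)·R1: [0, -16, -11, 14, 4, 26]
R5 ← R5 + R1: [0, -3, 0, 4, -2, -1]
R3 ← R3 + (16)·R2: [0, 0, -27, -18, 36, 58]
R4 ← R4 − (2)·R2: [0, 0, 3, 2, -4, -7]
R5 ← R5 + (3)·R2: [0, 0, -3, -2, 4, 5]
R4 ← R4 + (1/9)·R3: [0, 0, 0, 0, 0, -5/9]
R5 ← R5 − (1/9)·R3: [0, 0, 0, 0, 0, -13/9]
R5 ← R5 − (13/5)·R4: [0, 0, 0, 0, 0, 0]
The echelon form has 4 nonzero rows; the last pivot sits in the augmented column, so rank(P) = 3 but rank([P|b]) = 4.
Since the ranks differ, the system is inconsistent.

no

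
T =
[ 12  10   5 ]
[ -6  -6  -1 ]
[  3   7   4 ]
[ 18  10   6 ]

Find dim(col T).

Row reduce to echelon form.
R2 ← R2 + (1/2)·R1: [0, -1, 3/2]
R3 ← R3 − (1/4)·R1: [0, 9/2, 11/4]
R4 ← R4 − (3/2)·R1: [0, -5, -3/2]
R3 ← R3 + (9/2)·R2: [0, 0, 19/2]
R4 ← R4 − (5)·R2: [0, 0, -9]
R4 ← R4 + (18/19)·R3: [0, 0, 0]
Echelon form has 3 nonzero rows, so rank(T) = 3.
The column space has dimension equal to the rank: 3.

3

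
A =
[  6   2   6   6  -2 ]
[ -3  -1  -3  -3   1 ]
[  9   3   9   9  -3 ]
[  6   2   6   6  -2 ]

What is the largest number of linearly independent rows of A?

1

Row reduce to echelon form.
R2 ← R2 + (1/2)·R1: [0, 0, 0, 0, 0]
R3 ← R3 − (3/2)·R1: [0, 0, 0, 0, 0]
R4 ← R4 − R1: [0, 0, 0, 0, 0]
Echelon form has 1 nonzero row, so rank(A) = 1.
The rank gives the maximum number of linearly independent rows: 1.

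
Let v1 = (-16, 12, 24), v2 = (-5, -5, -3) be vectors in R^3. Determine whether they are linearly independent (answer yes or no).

yes

Form the matrix with these vectors as rows and row reduce.
R2 ← R2 − (5/16)·R1: [0, -35/4, -21/2]
2 nonzero rows, so the 2 vectors span a space of dimension 2.
Since 2 = 2, the vectors are linearly independent.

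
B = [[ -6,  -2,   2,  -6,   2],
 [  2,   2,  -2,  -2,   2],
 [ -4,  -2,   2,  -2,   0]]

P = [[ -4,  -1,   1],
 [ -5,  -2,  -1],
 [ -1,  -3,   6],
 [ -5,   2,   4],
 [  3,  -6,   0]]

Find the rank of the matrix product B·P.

First compute BP:
[[ 68, -20, -16],
 [  0, -16, -20],
 [ 34,  -2,   2]]
Now row reduce the product.
R3 ← R3 − (1/2)·R1: [0, 8, 10]
R3 ← R3 + (1/2)·R2: [0, 0, 0]
2 nonzero rows, so rank(BP) = 2.

2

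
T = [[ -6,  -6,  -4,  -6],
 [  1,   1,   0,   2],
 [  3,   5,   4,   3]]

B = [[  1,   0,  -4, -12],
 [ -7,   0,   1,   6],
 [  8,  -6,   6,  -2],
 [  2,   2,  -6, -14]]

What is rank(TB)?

3

First compute TB:
[[ -8,  12,  30, 128],
 [ -2,   4, -15, -34],
 [  6, -18,  -1, -56]]
Now row reduce the product.
R2 ← R2 − (1/4)·R1: [0, 1, -45/2, -66]
R3 ← R3 + (3/4)·R1: [0, -9, 43/2, 40]
R3 ← R3 + (9)·R2: [0, 0, -181, -554]
3 nonzero rows, so rank(TB) = 3.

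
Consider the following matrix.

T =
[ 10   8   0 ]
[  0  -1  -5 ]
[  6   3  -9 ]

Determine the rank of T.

Row reduce to echelon form.
R3 ← R3 − (3/5)·R1: [0, -9/5, -9]
R3 ← R3 − (9/5)·R2: [0, 0, 0]
Echelon form has 2 nonzero rows, so rank(T) = 2.

2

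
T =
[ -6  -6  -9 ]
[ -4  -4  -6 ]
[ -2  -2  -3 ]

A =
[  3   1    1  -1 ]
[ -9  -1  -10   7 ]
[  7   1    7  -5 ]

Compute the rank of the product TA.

1

First compute TA:
[[-27,  -9,  -9,   9],
 [-18,  -6,  -6,   6],
 [ -9,  -3,  -3,   3]]
Now row reduce the product.
R2 ← R2 − (2/3)·R1: [0, 0, 0, 0]
R3 ← R3 − (1/3)·R1: [0, 0, 0, 0]
1 nonzero row, so rank(TA) = 1.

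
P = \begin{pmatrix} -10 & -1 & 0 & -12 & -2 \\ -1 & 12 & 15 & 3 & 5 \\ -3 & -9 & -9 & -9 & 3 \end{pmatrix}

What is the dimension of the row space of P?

Row reduce to echelon form.
R2 ← R2 − (1/10)·R1: [0, 121/10, 15, 21/5, 26/5]
R3 ← R3 − (3/10)·R1: [0, -87/10, -9, -27/5, 18/5]
R3 ← R3 + (87/121)·R2: [0, 0, 216/121, -288/121, 888/121]
Echelon form has 3 nonzero rows, so rank(P) = 3.
The row space has dimension equal to the rank: 3.

3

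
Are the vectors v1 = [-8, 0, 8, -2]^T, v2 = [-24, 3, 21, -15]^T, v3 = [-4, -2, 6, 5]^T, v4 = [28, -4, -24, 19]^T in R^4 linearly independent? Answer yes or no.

no

Form the matrix with these vectors as rows and row reduce.
R2 ← R2 − (3)·R1: [0, 3, -3, -9]
R3 ← R3 − (1/2)·R1: [0, -2, 2, 6]
R4 ← R4 + (7/2)·R1: [0, -4, 4, 12]
R3 ← R3 + (2/3)·R2: [0, 0, 0, 0]
R4 ← R4 + (4/3)·R2: [0, 0, 0, 0]
2 nonzero rows, so the 4 vectors span a space of dimension 2.
Since 2 < 4, the vectors are linearly dependent.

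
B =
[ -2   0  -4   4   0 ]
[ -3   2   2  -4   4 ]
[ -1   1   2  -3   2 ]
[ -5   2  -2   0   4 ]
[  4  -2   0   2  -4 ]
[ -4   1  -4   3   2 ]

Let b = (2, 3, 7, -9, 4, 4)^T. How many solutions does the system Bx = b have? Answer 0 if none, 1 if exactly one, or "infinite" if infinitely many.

Row reduce the augmented matrix [B | b].
R2 ← R2 − (3/2)·R1: [0, 2, 8, -10, 4, 0]
R3 ← R3 − (1/2)·R1: [0, 1, 4, -5, 2, 6]
R4 ← R4 − (5/2)·R1: [0, 2, 8, -10, 4, -14]
R5 ← R5 + (2)·R1: [0, -2, -8, 10, -4, 8]
R6 ← R6 − (2)·R1: [0, 1, 4, -5, 2, 0]
R3 ← R3 − (1/2)·R2: [0, 0, 0, 0, 0, 6]
R4 ← R4 − R2: [0, 0, 0, 0, 0, -14]
R5 ← R5 + R2: [0, 0, 0, 0, 0, 8]
R6 ← R6 − (1/2)·R2: [0, 0, 0, 0, 0, 0]
R4 ← R4 + (7/3)·R3: [0, 0, 0, 0, 0, 0]
R5 ← R5 − (4/3)·R3: [0, 0, 0, 0, 0, 0]
The echelon form has 3 nonzero rows; the last pivot sits in the augmented column, so rank(B) = 2 but rank([B|b]) = 3.
Since the ranks differ, the system is inconsistent.
It has no solutions.

0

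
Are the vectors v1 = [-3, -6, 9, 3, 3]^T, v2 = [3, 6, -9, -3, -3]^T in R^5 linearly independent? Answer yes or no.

no

Form the matrix with these vectors as rows and row reduce.
R2 ← R2 + R1: [0, 0, 0, 0, 0]
1 nonzero row, so the 2 vectors span a space of dimension 1.
Since 1 < 2, the vectors are linearly dependent.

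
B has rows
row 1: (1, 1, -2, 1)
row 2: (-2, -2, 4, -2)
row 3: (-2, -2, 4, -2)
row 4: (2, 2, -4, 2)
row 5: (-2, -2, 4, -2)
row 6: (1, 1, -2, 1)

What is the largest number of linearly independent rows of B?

Row reduce to echelon form.
R2 ← R2 + (2)·R1: [0, 0, 0, 0]
R3 ← R3 + (2)·R1: [0, 0, 0, 0]
R4 ← R4 − (2)·R1: [0, 0, 0, 0]
R5 ← R5 + (2)·R1: [0, 0, 0, 0]
R6 ← R6 − R1: [0, 0, 0, 0]
Echelon form has 1 nonzero row, so rank(B) = 1.
The rank gives the maximum number of linearly independent rows: 1.

1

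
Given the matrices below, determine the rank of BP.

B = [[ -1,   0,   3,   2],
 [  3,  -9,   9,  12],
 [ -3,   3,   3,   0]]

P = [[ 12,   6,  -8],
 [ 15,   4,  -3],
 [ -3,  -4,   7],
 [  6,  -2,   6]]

2

First compute BP:
[[ -9, -22,  41],
 [-54, -78, 138],
 [  0, -18,  36]]
Now row reduce the product.
R2 ← R2 − (6)·R1: [0, 54, -108]
R3 ← R3 + (1/3)·R2: [0, 0, 0]
2 nonzero rows, so rank(BP) = 2.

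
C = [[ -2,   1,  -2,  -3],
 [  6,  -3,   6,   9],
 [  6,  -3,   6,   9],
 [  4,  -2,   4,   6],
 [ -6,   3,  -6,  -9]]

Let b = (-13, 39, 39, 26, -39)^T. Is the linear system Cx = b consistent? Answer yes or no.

yes

Row reduce the augmented matrix [C | b].
R2 ← R2 + (3)·R1: [0, 0, 0, 0, 0]
R3 ← R3 + (3)·R1: [0, 0, 0, 0, 0]
R4 ← R4 + (2)·R1: [0, 0, 0, 0, 0]
R5 ← R5 − (3)·R1: [0, 0, 0, 0, 0]
The echelon form has 1 nonzero rows, and every pivot lies in the first 4 columns, so rank(C) = rank([C|b]) = 1.
The system is consistent.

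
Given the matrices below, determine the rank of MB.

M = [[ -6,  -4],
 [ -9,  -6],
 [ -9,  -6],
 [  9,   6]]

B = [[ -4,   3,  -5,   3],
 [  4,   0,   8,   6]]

First compute MB:
[[  8, -18,  -2, -42],
 [ 12, -27,  -3, -63],
 [ 12, -27,  -3, -63],
 [-12,  27,   3,  63]]
Now row reduce the product.
R2 ← R2 − (3/2)·R1: [0, 0, 0, 0]
R3 ← R3 − (3/2)·R1: [0, 0, 0, 0]
R4 ← R4 + (3/2)·R1: [0, 0, 0, 0]
1 nonzero row, so rank(MB) = 1.

1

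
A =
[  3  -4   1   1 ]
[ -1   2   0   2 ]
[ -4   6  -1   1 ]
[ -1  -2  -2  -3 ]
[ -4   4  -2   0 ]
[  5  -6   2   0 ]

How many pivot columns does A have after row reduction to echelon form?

Row reduce to echelon form.
R2 ← R2 + (1/3)·R1: [0, 2/3, 1/3, 7/3]
R3 ← R3 + (4/3)·R1: [0, 2/3, 1/3, 7/3]
R4 ← R4 + (1/3)·R1: [0, -10/3, -5/3, -8/3]
R5 ← R5 + (4/3)·R1: [0, -4/3, -2/3, 4/3]
R6 ← R6 − (5/3)·R1: [0, 2/3, 1/3, -5/3]
R3 ← R3 − R2: [0, 0, 0, 0]
R4 ← R4 + (5)·R2: [0, 0, 0, 9]
R5 ← R5 + (2)·R2: [0, 0, 0, 6]
R6 ← R6 − R2: [0, 0, 0, -4]
Swap R3 ↔ R4
R5 ← R5 − (2/3)·R3: [0, 0, 0, 0]
R6 ← R6 + (4/9)·R3: [0, 0, 0, 0]
Echelon form has 3 nonzero rows, so rank(A) = 3.
Each nonzero row contributes one pivot column: 3 pivot columns.

3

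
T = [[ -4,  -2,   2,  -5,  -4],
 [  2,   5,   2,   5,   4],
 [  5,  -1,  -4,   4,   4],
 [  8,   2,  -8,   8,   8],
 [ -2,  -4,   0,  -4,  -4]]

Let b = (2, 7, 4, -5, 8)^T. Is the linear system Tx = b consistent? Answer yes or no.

no

Row reduce the augmented matrix [T | b].
R2 ← R2 + (1/2)·R1: [0, 4, 3, 5/2, 2, 8]
R3 ← R3 + (5/4)·R1: [0, -7/2, -3/2, -9/4, -1, 13/2]
R4 ← R4 + (2)·R1: [0, -2, -4, -2, 0, -1]
R5 ← R5 − (1/2)·R1: [0, -3, -1, -3/2, -2, 7]
R3 ← R3 + (7/8)·R2: [0, 0, 9/8, -1/16, 3/4, 27/2]
R4 ← R4 + (1/2)·R2: [0, 0, -5/2, -3/4, 1, 3]
R5 ← R5 + (3/4)·R2: [0, 0, 5/4, 3/8, -1/2, 13]
R4 ← R4 + (20/9)·R3: [0, 0, 0, -8/9, 8/3, 33]
R5 ← R5 − (10/9)·R3: [0, 0, 0, 4/9, -4/3, -2]
R5 ← R5 + (1/2)·R4: [0, 0, 0, 0, 0, 29/2]
The echelon form has 5 nonzero rows; the last pivot sits in the augmented column, so rank(T) = 4 but rank([T|b]) = 5.
Since the ranks differ, the system is inconsistent.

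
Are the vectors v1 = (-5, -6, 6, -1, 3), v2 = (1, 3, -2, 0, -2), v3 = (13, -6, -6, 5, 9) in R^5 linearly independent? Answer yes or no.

no

Form the matrix with these vectors as rows and row reduce.
R2 ← R2 + (1/5)·R1: [0, 9/5, -4/5, -1/5, -7/5]
R3 ← R3 + (13/5)·R1: [0, -108/5, 48/5, 12/5, 84/5]
R3 ← R3 + (12)·R2: [0, 0, 0, 0, 0]
2 nonzero rows, so the 3 vectors span a space of dimension 2.
Since 2 < 3, the vectors are linearly dependent.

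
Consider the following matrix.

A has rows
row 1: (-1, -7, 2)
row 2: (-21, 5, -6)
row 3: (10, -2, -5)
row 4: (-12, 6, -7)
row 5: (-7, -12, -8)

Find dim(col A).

Row reduce to echelon form.
R2 ← R2 − (21)·R1: [0, 152, -48]
R3 ← R3 + (10)·R1: [0, -72, 15]
R4 ← R4 − (12)·R1: [0, 90, -31]
R5 ← R5 − (7)·R1: [0, 37, -22]
R3 ← R3 + (9/19)·R2: [0, 0, -147/19]
R4 ← R4 − (45/76)·R2: [0, 0, -49/19]
R5 ← R5 − (37/152)·R2: [0, 0, -196/19]
R4 ← R4 − (1/3)·R3: [0, 0, 0]
R5 ← R5 − (4/3)·R3: [0, 0, 0]
Echelon form has 3 nonzero rows, so rank(A) = 3.
The column space has dimension equal to the rank: 3.

3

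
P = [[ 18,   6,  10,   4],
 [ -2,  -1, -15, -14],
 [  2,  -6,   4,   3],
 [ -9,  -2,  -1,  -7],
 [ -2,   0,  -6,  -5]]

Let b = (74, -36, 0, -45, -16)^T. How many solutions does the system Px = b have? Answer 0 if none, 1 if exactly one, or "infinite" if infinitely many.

Row reduce the augmented matrix [P | b].
R2 ← R2 + (1/9)·R1: [0, -1/3, -125/9, -122/9, -250/9]
R3 ← R3 − (1/9)·R1: [0, -20/3, 26/9, 23/9, -74/9]
R4 ← R4 + (1/2)·R1: [0, 1, 4, -5, -8]
R5 ← R5 + (1/9)·R1: [0, 2/3, -44/9, -41/9, -70/9]
R3 ← R3 − (20)·R2: [0, 0, 842/3, 821/3, 1642/3]
R4 ← R4 + (3)·R2: [0, 0, -113/3, -137/3, -274/3]
R5 ← R5 + (2)·R2: [0, 0, -98/3, -95/3, -190/3]
R4 ← R4 + (113/842)·R3: [0, 0, 0, -7527/842, -7527/421]
R5 ← R5 + (49/421)·R3: [0, 0, 0, 78/421, 156/421]
R5 ← R5 + (4/193)·R4: [0, 0, 0, 0, 0]
The echelon form has 4 nonzero rows, and every pivot lies in the first 4 columns, so rank(P) = rank([P|b]) = 4.
The system is consistent.
rank = 4 = number of unknowns, so the solution is unique.

1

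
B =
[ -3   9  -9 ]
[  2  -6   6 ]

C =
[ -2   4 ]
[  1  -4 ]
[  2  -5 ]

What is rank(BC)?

First compute BC:
[[ -3,  -3],
 [  2,   2]]
Now row reduce the product.
R2 ← R2 + (2/3)·R1: [0, 0]
1 nonzero row, so rank(BC) = 1.

1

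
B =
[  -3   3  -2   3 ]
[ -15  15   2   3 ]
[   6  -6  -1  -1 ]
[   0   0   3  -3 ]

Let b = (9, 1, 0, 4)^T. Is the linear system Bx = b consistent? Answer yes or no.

no

Row reduce the augmented matrix [B | b].
R2 ← R2 − (5)·R1: [0, 0, 12, -12, -44]
R3 ← R3 + (2)·R1: [0, 0, -5, 5, 18]
R3 ← R3 + (5/12)·R2: [0, 0, 0, 0, -1/3]
R4 ← R4 − (1/4)·R2: [0, 0, 0, 0, 15]
R4 ← R4 + (45)·R3: [0, 0, 0, 0, 0]
The echelon form has 3 nonzero rows; the last pivot sits in the augmented column, so rank(B) = 2 but rank([B|b]) = 3.
Since the ranks differ, the system is inconsistent.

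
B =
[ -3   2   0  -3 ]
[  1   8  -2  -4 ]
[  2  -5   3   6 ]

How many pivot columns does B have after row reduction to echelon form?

3

Row reduce to echelon form.
R2 ← R2 + (1/3)·R1: [0, 26/3, -2, -5]
R3 ← R3 + (2/3)·R1: [0, -11/3, 3, 4]
R3 ← R3 + (11/26)·R2: [0, 0, 28/13, 49/26]
Echelon form has 3 nonzero rows, so rank(B) = 3.
Each nonzero row contributes one pivot column: 3 pivot columns.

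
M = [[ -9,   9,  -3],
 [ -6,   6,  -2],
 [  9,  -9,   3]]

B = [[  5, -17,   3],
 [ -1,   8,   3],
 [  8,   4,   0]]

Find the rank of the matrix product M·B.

1

First compute MB:
[[-78, 213,   0],
 [-52, 142,   0],
 [ 78, -213,   0]]
Now row reduce the product.
R2 ← R2 − (2/3)·R1: [0, 0, 0]
R3 ← R3 + R1: [0, 0, 0]
1 nonzero row, so rank(MB) = 1.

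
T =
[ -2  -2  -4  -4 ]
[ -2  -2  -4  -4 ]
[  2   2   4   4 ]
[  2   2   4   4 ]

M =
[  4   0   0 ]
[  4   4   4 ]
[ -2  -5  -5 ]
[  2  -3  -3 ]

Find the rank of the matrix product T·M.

1

First compute TM:
[[-16,  24,  24],
 [-16,  24,  24],
 [ 16, -24, -24],
 [ 16, -24, -24]]
Now row reduce the product.
R2 ← R2 − R1: [0, 0, 0]
R3 ← R3 + R1: [0, 0, 0]
R4 ← R4 + R1: [0, 0, 0]
1 nonzero row, so rank(TM) = 1.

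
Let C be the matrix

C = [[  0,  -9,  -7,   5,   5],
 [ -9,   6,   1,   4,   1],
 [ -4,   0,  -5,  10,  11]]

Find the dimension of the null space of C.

2

Row reduce to echelon form.
Swap R1 ↔ R2
R3 ← R3 − (4/9)·R1: [0, -8/3, -49/9, 74/9, 95/9]
R3 ← R3 − (8/27)·R2: [0, 0, -91/27, 182/27, 245/27]
3 nonzero rows, so rank(C) = 3.
C has 5 columns; by rank–nullity, nullity = 5 − 3 = 2.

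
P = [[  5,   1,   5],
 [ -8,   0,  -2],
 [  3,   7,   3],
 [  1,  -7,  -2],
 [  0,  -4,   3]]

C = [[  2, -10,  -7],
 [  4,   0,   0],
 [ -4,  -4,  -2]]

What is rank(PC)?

First compute PC:
[[ -6, -70, -45],
 [ -8,  88,  60],
 [ 22, -42, -27],
 [-18,  -2,  -3],
 [-28, -12,  -6]]
Now row reduce the product.
R2 ← R2 − (4/3)·R1: [0, 544/3, 120]
R3 ← R3 + (11/3)·R1: [0, -896/3, -192]
R4 ← R4 − (3)·R1: [0, 208, 132]
R5 ← R5 − (14/3)·R1: [0, 944/3, 204]
R3 ← R3 + (28/17)·R2: [0, 0, 96/17]
R4 ← R4 − (39/34)·R2: [0, 0, -96/17]
R5 ← R5 − (59/34)·R2: [0, 0, -72/17]
R4 ← R4 + R3: [0, 0, 0]
R5 ← R5 + (3/4)·R3: [0, 0, 0]
3 nonzero rows, so rank(PC) = 3.

3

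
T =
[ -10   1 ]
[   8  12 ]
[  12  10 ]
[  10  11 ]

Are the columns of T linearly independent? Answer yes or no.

yes

Row reduce T to echelon form.
R2 ← R2 + (4/5)·R1: [0, 64/5]
R3 ← R3 + (6/5)·R1: [0, 56/5]
R4 ← R4 + R1: [0, 12]
R3 ← R3 − (7/8)·R2: [0, 0]
R4 ← R4 − (15/16)·R2: [0, 0]
2 pivots among 2 columns.
Every column is a pivot column, so the columns are linearly independent.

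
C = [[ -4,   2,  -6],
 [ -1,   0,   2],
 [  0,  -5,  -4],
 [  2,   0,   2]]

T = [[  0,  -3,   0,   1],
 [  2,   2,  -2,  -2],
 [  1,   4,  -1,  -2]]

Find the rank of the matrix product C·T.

First compute CT:
[[ -2,  -8,   2,   4],
 [  2,  11,  -2,  -5],
 [-14, -26,  14,  18],
 [  2,   2,  -2,  -2]]
Now row reduce the product.
R2 ← R2 + R1: [0, 3, 0, -1]
R3 ← R3 − (7)·R1: [0, 30, 0, -10]
R4 ← R4 + R1: [0, -6, 0, 2]
R3 ← R3 − (10)·R2: [0, 0, 0, 0]
R4 ← R4 + (2)·R2: [0, 0, 0, 0]
2 nonzero rows, so rank(CT) = 2.

2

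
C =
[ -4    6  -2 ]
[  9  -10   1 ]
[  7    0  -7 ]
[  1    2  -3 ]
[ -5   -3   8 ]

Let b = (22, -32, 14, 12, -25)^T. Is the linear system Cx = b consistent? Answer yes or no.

yes

Row reduce the augmented matrix [C | b].
R2 ← R2 + (9/4)·R1: [0, 7/2, -7/2, 35/2]
R3 ← R3 + (7/4)·R1: [0, 21/2, -21/2, 105/2]
R4 ← R4 + (1/4)·R1: [0, 7/2, -7/2, 35/2]
R5 ← R5 − (5/4)·R1: [0, -21/2, 21/2, -105/2]
R3 ← R3 − (3)·R2: [0, 0, 0, 0]
R4 ← R4 − R2: [0, 0, 0, 0]
R5 ← R5 + (3)·R2: [0, 0, 0, 0]
The echelon form has 2 nonzero rows, and every pivot lies in the first 3 columns, so rank(C) = rank([C|b]) = 2.
The system is consistent.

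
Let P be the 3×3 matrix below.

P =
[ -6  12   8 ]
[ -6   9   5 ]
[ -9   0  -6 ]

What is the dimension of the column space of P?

2

Row reduce to echelon form.
R2 ← R2 − R1: [0, -3, -3]
R3 ← R3 − (3/2)·R1: [0, -18, -18]
R3 ← R3 − (6)·R2: [0, 0, 0]
Echelon form has 2 nonzero rows, so rank(P) = 2.
The column space has dimension equal to the rank: 2.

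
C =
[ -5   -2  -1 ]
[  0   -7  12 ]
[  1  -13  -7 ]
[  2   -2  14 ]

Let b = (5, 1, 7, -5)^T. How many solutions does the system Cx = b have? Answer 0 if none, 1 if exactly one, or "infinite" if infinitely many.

0

Row reduce the augmented matrix [C | b].
R3 ← R3 + (1/5)·R1: [0, -67/5, -36/5, 8]
R4 ← R4 + (2/5)·R1: [0, -14/5, 68/5, -3]
R3 ← R3 − (67/35)·R2: [0, 0, -1056/35, 213/35]
R4 ← R4 − (2/5)·R2: [0, 0, 44/5, -17/5]
R4 ← R4 + (7/24)·R3: [0, 0, 0, -13/8]
The echelon form has 4 nonzero rows; the last pivot sits in the augmented column, so rank(C) = 3 but rank([C|b]) = 4.
Since the ranks differ, the system is inconsistent.
It has no solutions.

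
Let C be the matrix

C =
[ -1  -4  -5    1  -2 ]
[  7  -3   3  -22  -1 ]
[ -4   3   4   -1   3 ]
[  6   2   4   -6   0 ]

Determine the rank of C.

Row reduce to echelon form.
R2 ← R2 + (7)·R1: [0, -31, -32, -15, -15]
R3 ← R3 − (4)·R1: [0, 19, 24, -5, 11]
R4 ← R4 + (6)·R1: [0, -22, -26, 0, -12]
R3 ← R3 + (19/31)·R2: [0, 0, 136/31, -440/31, 56/31]
R4 ← R4 − (22/31)·R2: [0, 0, -102/31, 330/31, -42/31]
R4 ← R4 + (3/4)·R3: [0, 0, 0, 0, 0]
Echelon form has 3 nonzero rows, so rank(C) = 3.

3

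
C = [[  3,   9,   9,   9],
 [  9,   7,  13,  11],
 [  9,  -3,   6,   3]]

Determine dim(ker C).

Row reduce to echelon form.
R2 ← R2 − (3)·R1: [0, -20, -14, -16]
R3 ← R3 − (3)·R1: [0, -30, -21, -24]
R3 ← R3 − (3/2)·R2: [0, 0, 0, 0]
2 nonzero rows, so rank(C) = 2.
C has 4 columns; by rank–nullity, nullity = 4 − 2 = 2.

2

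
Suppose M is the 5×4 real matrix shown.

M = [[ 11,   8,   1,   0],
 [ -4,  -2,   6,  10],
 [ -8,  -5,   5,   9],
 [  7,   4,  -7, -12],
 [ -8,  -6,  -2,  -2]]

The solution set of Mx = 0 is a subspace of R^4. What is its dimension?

2

Row reduce to echelon form.
R2 ← R2 + (4/11)·R1: [0, 10/11, 70/11, 10]
R3 ← R3 + (8/11)·R1: [0, 9/11, 63/11, 9]
R4 ← R4 − (7/11)·R1: [0, -12/11, -84/11, -12]
R5 ← R5 + (8/11)·R1: [0, -2/11, -14/11, -2]
R3 ← R3 − (9/10)·R2: [0, 0, 0, 0]
R4 ← R4 + (6/5)·R2: [0, 0, 0, 0]
R5 ← R5 + (1/5)·R2: [0, 0, 0, 0]
2 nonzero rows, so rank(M) = 2.
M has 4 columns; by rank–nullity, nullity = 4 − 2 = 2.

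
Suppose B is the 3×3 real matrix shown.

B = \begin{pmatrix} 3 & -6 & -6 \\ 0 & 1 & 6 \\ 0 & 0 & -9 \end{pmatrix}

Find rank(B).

3

Row reduce to echelon form.
Echelon form has 3 nonzero rows, so rank(B) = 3.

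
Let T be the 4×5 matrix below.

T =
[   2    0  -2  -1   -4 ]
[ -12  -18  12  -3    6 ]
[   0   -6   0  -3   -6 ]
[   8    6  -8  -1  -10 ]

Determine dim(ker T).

Row reduce to echelon form.
R2 ← R2 + (6)·R1: [0, -18, 0, -9, -18]
R4 ← R4 − (4)·R1: [0, 6, 0, 3, 6]
R3 ← R3 − (1/3)·R2: [0, 0, 0, 0, 0]
R4 ← R4 + (1/3)·R2: [0, 0, 0, 0, 0]
2 nonzero rows, so rank(T) = 2.
T has 5 columns; by rank–nullity, nullity = 5 − 2 = 3.

3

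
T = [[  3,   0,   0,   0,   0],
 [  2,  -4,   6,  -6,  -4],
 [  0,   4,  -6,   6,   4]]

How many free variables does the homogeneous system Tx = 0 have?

3

Row reduce to echelon form.
R2 ← R2 − (2/3)·R1: [0, -4, 6, -6, -4]
R3 ← R3 + R2: [0, 0, 0, 0, 0]
2 nonzero rows, so rank(T) = 2.
T has 5 columns; by rank–nullity, nullity = 5 − 2 = 3.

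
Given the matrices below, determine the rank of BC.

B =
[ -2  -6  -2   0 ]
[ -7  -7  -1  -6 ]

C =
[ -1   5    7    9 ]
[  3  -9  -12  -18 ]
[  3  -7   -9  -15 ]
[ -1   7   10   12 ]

2

First compute BC:
[[-22,  58,  76, 120],
 [-11,  -7, -16,   6]]
Now row reduce the product.
R2 ← R2 − (1/2)·R1: [0, -36, -54, -54]
2 nonzero rows, so rank(BC) = 2.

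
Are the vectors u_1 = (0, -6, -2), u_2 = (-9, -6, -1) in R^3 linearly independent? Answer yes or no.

yes

Form the matrix with these vectors as rows and row reduce.
Swap R1 ↔ R2
2 nonzero rows, so the 2 vectors span a space of dimension 2.
Since 2 = 2, the vectors are linearly independent.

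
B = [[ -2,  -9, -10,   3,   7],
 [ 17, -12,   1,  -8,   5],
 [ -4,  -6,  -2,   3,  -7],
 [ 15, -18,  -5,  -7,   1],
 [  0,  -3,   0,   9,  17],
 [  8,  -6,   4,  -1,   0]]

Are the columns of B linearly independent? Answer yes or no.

yes

Row reduce B to echelon form.
R2 ← R2 + (17/2)·R1: [0, -177/2, -84, 35/2, 129/2]
R3 ← R3 − (2)·R1: [0, 12, 18, -3, -21]
R4 ← R4 + (15/2)·R1: [0, -171/2, -80, 31/2, 107/2]
R6 ← R6 + (4)·R1: [0, -42, -36, 11, 28]
R3 ← R3 + (8/59)·R2: [0, 0, 390/59, -37/59, -723/59]
R4 ← R4 − (57/59)·R2: [0, 0, 68/59, -83/59, -520/59]
R5 ← R5 − (2/59)·R2: [0, 0, 168/59, 496/59, 874/59]
R6 ← R6 − (28/59)·R2: [0, 0, 228/59, 159/59, -154/59]
R4 ← R4 − (34/195)·R3: [0, 0, 0, -253/195, -434/65]
R5 ← R5 − (28/65)·R3: [0, 0, 0, 564/65, 1306/65]
R6 ← R6 − (38/65)·R3: [0, 0, 0, 199/65, 296/65]
R5 ← R5 + (1692/253)·R4: [0, 0, 0, 0, -6214/253]
R6 ← R6 + (597/253)·R4: [0, 0, 0, 0, -2834/253]
R6 ← R6 − (109/239)·R5: [0, 0, 0, 0, 0]
5 pivots among 5 columns.
Every column is a pivot column, so the columns are linearly independent.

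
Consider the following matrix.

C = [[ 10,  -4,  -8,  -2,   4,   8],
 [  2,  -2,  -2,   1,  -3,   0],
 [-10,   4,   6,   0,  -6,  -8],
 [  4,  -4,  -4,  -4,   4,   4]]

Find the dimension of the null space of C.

Row reduce to echelon form.
R2 ← R2 − (1/5)·R1: [0, -6/5, -2/5, 7/5, -19/5, -8/5]
R3 ← R3 + R1: [0, 0, -2, -2, -2, 0]
R4 ← R4 − (2/5)·R1: [0, -12/5, -4/5, -16/5, 12/5, 4/5]
R4 ← R4 − (2)·R2: [0, 0, 0, -6, 10, 4]
4 nonzero rows, so rank(C) = 4.
C has 6 columns; by rank–nullity, nullity = 6 − 4 = 2.

2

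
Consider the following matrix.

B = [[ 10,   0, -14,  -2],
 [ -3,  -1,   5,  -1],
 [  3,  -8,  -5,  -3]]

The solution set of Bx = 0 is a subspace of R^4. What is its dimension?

1

Row reduce to echelon form.
R2 ← R2 + (3/10)·R1: [0, -1, 4/5, -8/5]
R3 ← R3 − (3/10)·R1: [0, -8, -4/5, -12/5]
R3 ← R3 − (8)·R2: [0, 0, -36/5, 52/5]
3 nonzero rows, so rank(B) = 3.
B has 4 columns; by rank–nullity, nullity = 4 − 3 = 1.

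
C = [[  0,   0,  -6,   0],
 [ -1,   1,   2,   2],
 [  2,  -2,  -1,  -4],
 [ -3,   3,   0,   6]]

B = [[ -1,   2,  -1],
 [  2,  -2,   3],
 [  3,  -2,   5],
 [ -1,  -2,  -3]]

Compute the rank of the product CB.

First compute CB:
[[-18,  12, -30],
 [  7, -12,   8],
 [ -5,  18,  -1],
 [  3, -24,  -6]]
Now row reduce the product.
R2 ← R2 + (7/18)·R1: [0, -22/3, -11/3]
R3 ← R3 − (5/18)·R1: [0, 44/3, 22/3]
R4 ← R4 + (1/6)·R1: [0, -22, -11]
R3 ← R3 + (2)·R2: [0, 0, 0]
R4 ← R4 − (3)·R2: [0, 0, 0]
2 nonzero rows, so rank(CB) = 2.

2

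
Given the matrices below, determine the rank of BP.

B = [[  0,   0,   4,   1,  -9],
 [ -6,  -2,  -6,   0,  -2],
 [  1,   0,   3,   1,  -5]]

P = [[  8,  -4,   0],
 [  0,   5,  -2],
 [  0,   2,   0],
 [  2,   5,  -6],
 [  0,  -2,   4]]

First compute BP:
[[  2,  31, -42],
 [-48,   6,  -4],
 [ 10,  17, -26]]
Now row reduce the product.
R2 ← R2 + (24)·R1: [0, 750, -1012]
R3 ← R3 − (5)·R1: [0, -138, 184]
R3 ← R3 + (23/125)·R2: [0, 0, -276/125]
3 nonzero rows, so rank(BP) = 3.

3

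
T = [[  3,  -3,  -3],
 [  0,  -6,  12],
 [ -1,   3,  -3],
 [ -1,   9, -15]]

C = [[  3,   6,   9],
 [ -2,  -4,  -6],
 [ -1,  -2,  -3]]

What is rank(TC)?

First compute TC:
[[ 18,  36,  54],
 [  0,   0,   0],
 [ -6, -12, -18],
 [ -6, -12, -18]]
Now row reduce the product.
R3 ← R3 + (1/3)·R1: [0, 0, 0]
R4 ← R4 + (1/3)·R1: [0, 0, 0]
1 nonzero row, so rank(TC) = 1.

1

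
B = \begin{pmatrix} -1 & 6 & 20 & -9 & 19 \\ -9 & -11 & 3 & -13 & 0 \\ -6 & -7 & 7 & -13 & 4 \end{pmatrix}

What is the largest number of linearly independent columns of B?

Row reduce to echelon form.
R2 ← R2 − (9)·R1: [0, -65, -177, 68, -171]
R3 ← R3 − (6)·R1: [0, -43, -113, 41, -110]
R3 ← R3 − (43/65)·R2: [0, 0, 266/65, -259/65, 203/65]
Echelon form has 3 nonzero rows, so rank(B) = 3.
The rank gives the maximum number of linearly independent columns: 3.

3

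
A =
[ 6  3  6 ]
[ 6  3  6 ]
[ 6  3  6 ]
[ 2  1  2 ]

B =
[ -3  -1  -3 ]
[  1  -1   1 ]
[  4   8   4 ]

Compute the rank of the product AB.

1

First compute AB:
[[  9,  39,   9],
 [  9,  39,   9],
 [  9,  39,   9],
 [  3,  13,   3]]
Now row reduce the product.
R2 ← R2 − R1: [0, 0, 0]
R3 ← R3 − R1: [0, 0, 0]
R4 ← R4 − (1/3)·R1: [0, 0, 0]
1 nonzero row, so rank(AB) = 1.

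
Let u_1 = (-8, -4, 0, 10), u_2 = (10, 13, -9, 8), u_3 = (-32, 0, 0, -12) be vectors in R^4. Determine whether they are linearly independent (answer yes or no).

Form the matrix with these vectors as rows and row reduce.
R2 ← R2 + (5/4)·R1: [0, 8, -9, 41/2]
R3 ← R3 − (4)·R1: [0, 16, 0, -52]
R3 ← R3 − (2)·R2: [0, 0, 18, -93]
3 nonzero rows, so the 3 vectors span a space of dimension 3.
Since 3 = 3, the vectors are linearly independent.

yes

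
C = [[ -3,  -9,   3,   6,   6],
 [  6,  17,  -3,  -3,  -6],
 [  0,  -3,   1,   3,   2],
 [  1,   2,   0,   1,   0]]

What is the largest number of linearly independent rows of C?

3

Row reduce to echelon form.
R2 ← R2 + (2)·R1: [0, -1, 3, 9, 6]
R4 ← R4 + (1/3)·R1: [0, -1, 1, 3, 2]
R3 ← R3 − (3)·R2: [0, 0, -8, -24, -16]
R4 ← R4 − R2: [0, 0, -2, -6, -4]
R4 ← R4 − (1/4)·R3: [0, 0, 0, 0, 0]
Echelon form has 3 nonzero rows, so rank(C) = 3.
The rank gives the maximum number of linearly independent rows: 3.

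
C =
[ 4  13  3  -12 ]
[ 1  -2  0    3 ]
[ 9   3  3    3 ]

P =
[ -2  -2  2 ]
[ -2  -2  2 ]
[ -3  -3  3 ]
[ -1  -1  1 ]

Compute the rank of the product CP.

1

First compute CP:
[[-31, -31,  31],
 [ -1,  -1,   1],
 [-36, -36,  36]]
Now row reduce the product.
R2 ← R2 − (1/31)·R1: [0, 0, 0]
R3 ← R3 − (36/31)·R1: [0, 0, 0]
1 nonzero row, so rank(CP) = 1.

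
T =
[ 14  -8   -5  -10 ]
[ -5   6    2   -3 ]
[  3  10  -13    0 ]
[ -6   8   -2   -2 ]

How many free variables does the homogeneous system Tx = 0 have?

Row reduce to echelon form.
R2 ← R2 + (5/14)·R1: [0, 22/7, 3/14, -46/7]
R3 ← R3 − (3/14)·R1: [0, 82/7, -167/14, 15/7]
R4 ← R4 + (3/7)·R1: [0, 32/7, -29/7, -44/7]
R3 ← R3 − (41/11)·R2: [0, 0, -140/11, 293/11]
R4 ← R4 − (16/11)·R2: [0, 0, -49/11, 36/11]
R4 ← R4 − (7/20)·R3: [0, 0, 0, -121/20]
4 nonzero rows, so rank(T) = 4.
T has 4 columns; by rank–nullity, nullity = 4 − 4 = 0.

0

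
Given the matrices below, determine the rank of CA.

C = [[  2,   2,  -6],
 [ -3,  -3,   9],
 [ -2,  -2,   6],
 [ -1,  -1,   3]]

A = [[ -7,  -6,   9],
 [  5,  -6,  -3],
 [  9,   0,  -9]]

First compute CA:
[[-58, -24,  66],
 [ 87,  36, -99],
 [ 58,  24, -66],
 [ 29,  12, -33]]
Now row reduce the product.
R2 ← R2 + (3/2)·R1: [0, 0, 0]
R3 ← R3 + R1: [0, 0, 0]
R4 ← R4 + (1/2)·R1: [0, 0, 0]
1 nonzero row, so rank(CA) = 1.

1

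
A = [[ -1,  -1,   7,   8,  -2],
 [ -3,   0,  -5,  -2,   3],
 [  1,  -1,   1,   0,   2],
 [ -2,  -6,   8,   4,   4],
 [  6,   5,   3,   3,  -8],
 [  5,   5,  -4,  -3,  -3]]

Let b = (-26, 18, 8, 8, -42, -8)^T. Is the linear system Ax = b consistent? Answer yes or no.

yes

Row reduce the augmented matrix [A | b].
R2 ← R2 − (3)·R1: [0, 3, -26, -26, 9, 96]
R3 ← R3 + R1: [0, -2, 8, 8, 0, -18]
R4 ← R4 − (2)·R1: [0, -4, -6, -12, 8, 60]
R5 ← R5 + (6)·R1: [0, -1, 45, 51, -20, -198]
R6 ← R6 + (5)·R1: [0, 0, 31, 37, -13, -138]
R3 ← R3 + (2/3)·R2: [0, 0, -28/3, -28/3, 6, 46]
R4 ← R4 + (4/3)·R2: [0, 0, -122/3, -140/3, 20, 188]
R5 ← R5 + (1/3)·R2: [0, 0, 109/3, 127/3, -17, -166]
R4 ← R4 − (61/14)·R3: [0, 0, 0, -6, -43/7, -87/7]
R5 ← R5 + (109/28)·R3: [0, 0, 0, 6, 89/14, 183/14]
R6 ← R6 + (93/28)·R3: [0, 0, 0, 6, 97/14, 207/14]
R5 ← R5 + R4: [0, 0, 0, 0, 3/14, 9/14]
R6 ← R6 + R4: [0, 0, 0, 0, 11/14, 33/14]
R6 ← R6 − (11/3)·R5: [0, 0, 0, 0, 0, 0]
The echelon form has 5 nonzero rows, and every pivot lies in the first 5 columns, so rank(A) = rank([A|b]) = 5.
The system is consistent.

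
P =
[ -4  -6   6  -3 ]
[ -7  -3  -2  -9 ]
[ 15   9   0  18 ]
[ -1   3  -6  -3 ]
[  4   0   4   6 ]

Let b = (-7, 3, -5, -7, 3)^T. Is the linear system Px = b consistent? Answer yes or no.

Row reduce the augmented matrix [P | b].
R2 ← R2 − (7/4)·R1: [0, 15/2, -25/2, -15/4, 61/4]
R3 ← R3 + (15/4)·R1: [0, -27/2, 45/2, 27/4, -125/4]
R4 ← R4 − (1/4)·R1: [0, 9/2, -15/2, -9/4, -21/4]
R5 ← R5 + R1: [0, -6, 10, 3, -4]
R3 ← R3 + (9/5)·R2: [0, 0, 0, 0, -19/5]
R4 ← R4 − (3/5)·R2: [0, 0, 0, 0, -72/5]
R5 ← R5 + (4/5)·R2: [0, 0, 0, 0, 41/5]
R4 ← R4 − (72/19)·R3: [0, 0, 0, 0, 0]
R5 ← R5 + (41/19)·R3: [0, 0, 0, 0, 0]
The echelon form has 3 nonzero rows; the last pivot sits in the augmented column, so rank(P) = 2 but rank([P|b]) = 3.
Since the ranks differ, the system is inconsistent.

no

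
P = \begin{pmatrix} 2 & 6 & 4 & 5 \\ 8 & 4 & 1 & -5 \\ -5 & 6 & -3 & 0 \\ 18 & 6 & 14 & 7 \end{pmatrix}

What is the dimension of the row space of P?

3

Row reduce to echelon form.
R2 ← R2 − (4)·R1: [0, -20, -15, -25]
R3 ← R3 + (5/2)·R1: [0, 21, 7, 25/2]
R4 ← R4 − (9)·R1: [0, -48, -22, -38]
R3 ← R3 + (21/20)·R2: [0, 0, -35/4, -55/4]
R4 ← R4 − (12/5)·R2: [0, 0, 14, 22]
R4 ← R4 + (8/5)·R3: [0, 0, 0, 0]
Echelon form has 3 nonzero rows, so rank(P) = 3.
The row space has dimension equal to the rank: 3.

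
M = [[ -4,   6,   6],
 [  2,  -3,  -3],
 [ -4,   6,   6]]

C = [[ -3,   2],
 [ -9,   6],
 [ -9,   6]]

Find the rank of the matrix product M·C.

1

First compute MC:
[[-96,  64],
 [ 48, -32],
 [-96,  64]]
Now row reduce the product.
R2 ← R2 + (1/2)·R1: [0, 0]
R3 ← R3 − R1: [0, 0]
1 nonzero row, so rank(MC) = 1.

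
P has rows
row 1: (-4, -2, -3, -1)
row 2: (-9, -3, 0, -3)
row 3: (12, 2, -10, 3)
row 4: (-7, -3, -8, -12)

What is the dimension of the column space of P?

Row reduce to echelon form.
R2 ← R2 − (9/4)·R1: [0, 3/2, 27/4, -3/4]
R3 ← R3 + (3)·R1: [0, -4, -19, 0]
R4 ← R4 − (7/4)·R1: [0, 1/2, -11/4, -41/4]
R3 ← R3 + (8/3)·R2: [0, 0, -1, -2]
R4 ← R4 − (1/3)·R2: [0, 0, -5, -10]
R4 ← R4 − (5)·R3: [0, 0, 0, 0]
Echelon form has 3 nonzero rows, so rank(P) = 3.
The column space has dimension equal to the rank: 3.

3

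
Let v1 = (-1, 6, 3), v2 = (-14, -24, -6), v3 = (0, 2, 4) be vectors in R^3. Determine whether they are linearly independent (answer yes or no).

Form the matrix with these vectors as rows and row reduce.
R2 ← R2 − (14)·R1: [0, -108, -48]
R3 ← R3 + (1/54)·R2: [0, 0, 28/9]
3 nonzero rows, so the 3 vectors span a space of dimension 3.
Since 3 = 3, the vectors are linearly independent.

yes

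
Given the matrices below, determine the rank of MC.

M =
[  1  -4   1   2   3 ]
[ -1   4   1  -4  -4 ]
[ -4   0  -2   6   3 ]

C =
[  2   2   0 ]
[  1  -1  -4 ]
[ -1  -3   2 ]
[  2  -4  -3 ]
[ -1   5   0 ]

3

First compute MC:
[[ -2,  10,  12],
 [ -3, -13,  -2],
 [  3, -11, -22]]
Now row reduce the product.
R2 ← R2 − (3/2)·R1: [0, -28, -20]
R3 ← R3 + (3/2)·R1: [0, 4, -4]
R3 ← R3 + (1/7)·R2: [0, 0, -48/7]
3 nonzero rows, so rank(MC) = 3.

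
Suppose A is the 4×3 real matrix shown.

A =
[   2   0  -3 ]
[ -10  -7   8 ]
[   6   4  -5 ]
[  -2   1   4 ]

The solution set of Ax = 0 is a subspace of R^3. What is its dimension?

Row reduce to echelon form.
R2 ← R2 + (5)·R1: [0, -7, -7]
R3 ← R3 − (3)·R1: [0, 4, 4]
R4 ← R4 + R1: [0, 1, 1]
R3 ← R3 + (4/7)·R2: [0, 0, 0]
R4 ← R4 + (1/7)·R2: [0, 0, 0]
2 nonzero rows, so rank(A) = 2.
A has 3 columns; by rank–nullity, nullity = 3 − 2 = 1.

1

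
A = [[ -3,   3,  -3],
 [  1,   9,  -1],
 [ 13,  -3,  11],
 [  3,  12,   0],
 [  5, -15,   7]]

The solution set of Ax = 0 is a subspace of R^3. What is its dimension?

Row reduce to echelon form.
R2 ← R2 + (1/3)·R1: [0, 10, -2]
R3 ← R3 + (13/3)·R1: [0, 10, -2]
R4 ← R4 + R1: [0, 15, -3]
R5 ← R5 + (5/3)·R1: [0, -10, 2]
R3 ← R3 − R2: [0, 0, 0]
R4 ← R4 − (3/2)·R2: [0, 0, 0]
R5 ← R5 + R2: [0, 0, 0]
2 nonzero rows, so rank(A) = 2.
A has 3 columns; by rank–nullity, nullity = 3 − 2 = 1.

1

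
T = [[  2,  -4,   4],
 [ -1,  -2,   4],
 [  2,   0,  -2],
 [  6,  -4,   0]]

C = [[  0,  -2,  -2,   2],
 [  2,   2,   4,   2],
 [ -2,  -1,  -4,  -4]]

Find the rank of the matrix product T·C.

First compute TC:
[[-16, -16, -36, -20],
 [-12,  -6, -22, -22],
 [  4,  -2,   4,  12],
 [ -8, -20, -28,   4]]
Now row reduce the product.
R2 ← R2 − (3/4)·R1: [0, 6, 5, -7]
R3 ← R3 + (1/4)·R1: [0, -6, -5, 7]
R4 ← R4 − (1/2)·R1: [0, -12, -10, 14]
R3 ← R3 + R2: [0, 0, 0, 0]
R4 ← R4 + (2)·R2: [0, 0, 0, 0]
2 nonzero rows, so rank(TC) = 2.

2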